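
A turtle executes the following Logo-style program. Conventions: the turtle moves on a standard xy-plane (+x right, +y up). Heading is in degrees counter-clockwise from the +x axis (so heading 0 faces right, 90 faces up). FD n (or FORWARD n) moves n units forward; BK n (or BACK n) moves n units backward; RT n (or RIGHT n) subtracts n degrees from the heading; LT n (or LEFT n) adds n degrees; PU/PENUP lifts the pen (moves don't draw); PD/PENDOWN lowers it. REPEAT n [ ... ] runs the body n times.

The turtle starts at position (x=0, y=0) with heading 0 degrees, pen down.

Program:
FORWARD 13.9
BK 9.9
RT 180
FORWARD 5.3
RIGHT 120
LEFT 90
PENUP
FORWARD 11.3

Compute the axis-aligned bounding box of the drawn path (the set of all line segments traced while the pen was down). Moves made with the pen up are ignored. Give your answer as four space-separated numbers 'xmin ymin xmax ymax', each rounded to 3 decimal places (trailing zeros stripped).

Executing turtle program step by step:
Start: pos=(0,0), heading=0, pen down
FD 13.9: (0,0) -> (13.9,0) [heading=0, draw]
BK 9.9: (13.9,0) -> (4,0) [heading=0, draw]
RT 180: heading 0 -> 180
FD 5.3: (4,0) -> (-1.3,0) [heading=180, draw]
RT 120: heading 180 -> 60
LT 90: heading 60 -> 150
PU: pen up
FD 11.3: (-1.3,0) -> (-11.086,5.65) [heading=150, move]
Final: pos=(-11.086,5.65), heading=150, 3 segment(s) drawn

Segment endpoints: x in {-1.3, 0, 4, 13.9}, y in {0, 0}
xmin=-1.3, ymin=0, xmax=13.9, ymax=0

Answer: -1.3 0 13.9 0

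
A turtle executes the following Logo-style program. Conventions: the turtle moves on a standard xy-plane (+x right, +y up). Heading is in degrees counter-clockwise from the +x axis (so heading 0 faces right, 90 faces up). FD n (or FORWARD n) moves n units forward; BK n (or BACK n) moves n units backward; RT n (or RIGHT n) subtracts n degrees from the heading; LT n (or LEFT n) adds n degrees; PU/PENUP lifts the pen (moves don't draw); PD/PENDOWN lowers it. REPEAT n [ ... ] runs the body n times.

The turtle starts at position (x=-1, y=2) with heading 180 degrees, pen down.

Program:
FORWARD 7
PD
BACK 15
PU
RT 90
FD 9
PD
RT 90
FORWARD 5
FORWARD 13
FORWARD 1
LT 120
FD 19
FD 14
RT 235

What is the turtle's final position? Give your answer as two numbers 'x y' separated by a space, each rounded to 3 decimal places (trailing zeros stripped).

Executing turtle program step by step:
Start: pos=(-1,2), heading=180, pen down
FD 7: (-1,2) -> (-8,2) [heading=180, draw]
PD: pen down
BK 15: (-8,2) -> (7,2) [heading=180, draw]
PU: pen up
RT 90: heading 180 -> 90
FD 9: (7,2) -> (7,11) [heading=90, move]
PD: pen down
RT 90: heading 90 -> 0
FD 5: (7,11) -> (12,11) [heading=0, draw]
FD 13: (12,11) -> (25,11) [heading=0, draw]
FD 1: (25,11) -> (26,11) [heading=0, draw]
LT 120: heading 0 -> 120
FD 19: (26,11) -> (16.5,27.454) [heading=120, draw]
FD 14: (16.5,27.454) -> (9.5,39.579) [heading=120, draw]
RT 235: heading 120 -> 245
Final: pos=(9.5,39.579), heading=245, 7 segment(s) drawn

Answer: 9.5 39.579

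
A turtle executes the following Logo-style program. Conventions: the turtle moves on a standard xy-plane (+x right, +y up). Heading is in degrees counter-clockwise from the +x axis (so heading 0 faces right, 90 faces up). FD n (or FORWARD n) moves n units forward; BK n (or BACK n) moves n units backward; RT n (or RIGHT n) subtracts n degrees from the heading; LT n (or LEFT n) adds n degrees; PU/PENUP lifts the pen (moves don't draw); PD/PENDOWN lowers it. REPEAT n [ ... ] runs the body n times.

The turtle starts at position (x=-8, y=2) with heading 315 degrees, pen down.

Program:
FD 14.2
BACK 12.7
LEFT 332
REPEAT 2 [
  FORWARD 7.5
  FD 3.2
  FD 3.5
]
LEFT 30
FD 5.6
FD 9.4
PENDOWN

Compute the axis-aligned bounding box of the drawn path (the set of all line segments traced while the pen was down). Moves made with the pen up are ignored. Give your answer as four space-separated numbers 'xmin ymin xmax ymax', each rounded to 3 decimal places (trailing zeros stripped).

Answer: -8 -36.45 12.334 2

Derivation:
Executing turtle program step by step:
Start: pos=(-8,2), heading=315, pen down
FD 14.2: (-8,2) -> (2.041,-8.041) [heading=315, draw]
BK 12.7: (2.041,-8.041) -> (-6.939,0.939) [heading=315, draw]
LT 332: heading 315 -> 287
REPEAT 2 [
  -- iteration 1/2 --
  FD 7.5: (-6.939,0.939) -> (-4.747,-6.233) [heading=287, draw]
  FD 3.2: (-4.747,-6.233) -> (-3.811,-9.293) [heading=287, draw]
  FD 3.5: (-3.811,-9.293) -> (-2.788,-12.64) [heading=287, draw]
  -- iteration 2/2 --
  FD 7.5: (-2.788,-12.64) -> (-0.595,-19.812) [heading=287, draw]
  FD 3.2: (-0.595,-19.812) -> (0.341,-22.873) [heading=287, draw]
  FD 3.5: (0.341,-22.873) -> (1.364,-26.22) [heading=287, draw]
]
LT 30: heading 287 -> 317
FD 5.6: (1.364,-26.22) -> (5.46,-30.039) [heading=317, draw]
FD 9.4: (5.46,-30.039) -> (12.334,-36.45) [heading=317, draw]
PD: pen down
Final: pos=(12.334,-36.45), heading=317, 10 segment(s) drawn

Segment endpoints: x in {-8, -6.939, -4.747, -3.811, -2.788, -0.595, 0.341, 1.364, 2.041, 5.46, 12.334}, y in {-36.45, -30.039, -26.22, -22.873, -19.812, -12.64, -9.293, -8.041, -6.233, 0.939, 2}
xmin=-8, ymin=-36.45, xmax=12.334, ymax=2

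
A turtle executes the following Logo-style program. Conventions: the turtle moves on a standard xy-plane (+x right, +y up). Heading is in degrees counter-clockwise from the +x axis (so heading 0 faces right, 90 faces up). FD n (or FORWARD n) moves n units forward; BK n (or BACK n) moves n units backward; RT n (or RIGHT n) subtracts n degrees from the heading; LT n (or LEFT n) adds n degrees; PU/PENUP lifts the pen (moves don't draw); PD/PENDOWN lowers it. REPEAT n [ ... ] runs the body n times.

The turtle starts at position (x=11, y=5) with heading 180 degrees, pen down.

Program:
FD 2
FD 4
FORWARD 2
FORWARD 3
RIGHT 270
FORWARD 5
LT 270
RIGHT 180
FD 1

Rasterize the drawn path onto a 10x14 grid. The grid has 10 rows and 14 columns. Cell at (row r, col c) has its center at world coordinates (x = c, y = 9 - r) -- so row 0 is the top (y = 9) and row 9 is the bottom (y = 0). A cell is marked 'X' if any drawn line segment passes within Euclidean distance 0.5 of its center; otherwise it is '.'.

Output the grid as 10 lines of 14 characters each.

Answer: ..............
..............
..............
..............
XXXXXXXXXXXX..
X.............
X.............
X.............
X.............
XX............

Derivation:
Segment 0: (11,5) -> (9,5)
Segment 1: (9,5) -> (5,5)
Segment 2: (5,5) -> (3,5)
Segment 3: (3,5) -> (0,5)
Segment 4: (0,5) -> (0,0)
Segment 5: (0,0) -> (1,0)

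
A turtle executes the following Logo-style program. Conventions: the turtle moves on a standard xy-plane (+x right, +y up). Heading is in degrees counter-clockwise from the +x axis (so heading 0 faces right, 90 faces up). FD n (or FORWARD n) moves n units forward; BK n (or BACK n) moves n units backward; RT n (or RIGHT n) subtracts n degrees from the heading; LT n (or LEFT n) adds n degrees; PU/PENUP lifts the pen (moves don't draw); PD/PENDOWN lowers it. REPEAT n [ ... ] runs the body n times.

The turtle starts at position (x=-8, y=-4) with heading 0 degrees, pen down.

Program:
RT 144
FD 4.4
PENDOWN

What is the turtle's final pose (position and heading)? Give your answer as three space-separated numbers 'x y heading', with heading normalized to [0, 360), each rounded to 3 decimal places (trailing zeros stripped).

Answer: -11.56 -6.586 216

Derivation:
Executing turtle program step by step:
Start: pos=(-8,-4), heading=0, pen down
RT 144: heading 0 -> 216
FD 4.4: (-8,-4) -> (-11.56,-6.586) [heading=216, draw]
PD: pen down
Final: pos=(-11.56,-6.586), heading=216, 1 segment(s) drawn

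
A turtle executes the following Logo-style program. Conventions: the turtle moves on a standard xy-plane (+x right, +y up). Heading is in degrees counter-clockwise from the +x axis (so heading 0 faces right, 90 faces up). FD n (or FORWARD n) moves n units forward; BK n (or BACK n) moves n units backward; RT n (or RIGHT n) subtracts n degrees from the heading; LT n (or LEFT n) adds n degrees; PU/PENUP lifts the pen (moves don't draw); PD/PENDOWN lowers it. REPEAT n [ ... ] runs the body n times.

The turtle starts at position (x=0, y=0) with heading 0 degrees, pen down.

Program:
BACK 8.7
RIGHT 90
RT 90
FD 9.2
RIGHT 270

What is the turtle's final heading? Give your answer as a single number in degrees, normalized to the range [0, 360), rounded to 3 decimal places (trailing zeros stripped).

Executing turtle program step by step:
Start: pos=(0,0), heading=0, pen down
BK 8.7: (0,0) -> (-8.7,0) [heading=0, draw]
RT 90: heading 0 -> 270
RT 90: heading 270 -> 180
FD 9.2: (-8.7,0) -> (-17.9,0) [heading=180, draw]
RT 270: heading 180 -> 270
Final: pos=(-17.9,0), heading=270, 2 segment(s) drawn

Answer: 270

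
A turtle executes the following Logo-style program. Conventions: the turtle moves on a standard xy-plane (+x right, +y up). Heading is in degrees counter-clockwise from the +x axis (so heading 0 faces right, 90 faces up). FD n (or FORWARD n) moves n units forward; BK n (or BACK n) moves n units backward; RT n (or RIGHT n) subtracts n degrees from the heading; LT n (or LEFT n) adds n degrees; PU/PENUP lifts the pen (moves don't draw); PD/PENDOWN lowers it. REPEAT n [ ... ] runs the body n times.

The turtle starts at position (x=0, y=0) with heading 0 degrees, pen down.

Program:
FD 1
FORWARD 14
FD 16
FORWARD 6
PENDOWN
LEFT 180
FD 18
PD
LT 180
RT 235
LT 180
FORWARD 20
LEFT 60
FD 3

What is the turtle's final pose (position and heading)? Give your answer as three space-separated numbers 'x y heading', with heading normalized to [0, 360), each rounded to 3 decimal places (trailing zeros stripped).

Answer: 33.46 -16.122 5

Derivation:
Executing turtle program step by step:
Start: pos=(0,0), heading=0, pen down
FD 1: (0,0) -> (1,0) [heading=0, draw]
FD 14: (1,0) -> (15,0) [heading=0, draw]
FD 16: (15,0) -> (31,0) [heading=0, draw]
FD 6: (31,0) -> (37,0) [heading=0, draw]
PD: pen down
LT 180: heading 0 -> 180
FD 18: (37,0) -> (19,0) [heading=180, draw]
PD: pen down
LT 180: heading 180 -> 0
RT 235: heading 0 -> 125
LT 180: heading 125 -> 305
FD 20: (19,0) -> (30.472,-16.383) [heading=305, draw]
LT 60: heading 305 -> 5
FD 3: (30.472,-16.383) -> (33.46,-16.122) [heading=5, draw]
Final: pos=(33.46,-16.122), heading=5, 7 segment(s) drawn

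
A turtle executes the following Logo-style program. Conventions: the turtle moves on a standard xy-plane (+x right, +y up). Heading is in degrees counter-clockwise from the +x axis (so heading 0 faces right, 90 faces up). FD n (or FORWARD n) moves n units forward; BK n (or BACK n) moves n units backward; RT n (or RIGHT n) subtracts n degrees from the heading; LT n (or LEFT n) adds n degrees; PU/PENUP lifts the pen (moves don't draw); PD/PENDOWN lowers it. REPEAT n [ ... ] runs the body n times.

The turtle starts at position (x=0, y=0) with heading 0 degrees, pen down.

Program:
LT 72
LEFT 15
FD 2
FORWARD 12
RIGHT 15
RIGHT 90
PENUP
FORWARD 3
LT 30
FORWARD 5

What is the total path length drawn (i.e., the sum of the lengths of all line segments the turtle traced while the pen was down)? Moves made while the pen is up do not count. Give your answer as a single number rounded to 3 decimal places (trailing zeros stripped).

Answer: 14

Derivation:
Executing turtle program step by step:
Start: pos=(0,0), heading=0, pen down
LT 72: heading 0 -> 72
LT 15: heading 72 -> 87
FD 2: (0,0) -> (0.105,1.997) [heading=87, draw]
FD 12: (0.105,1.997) -> (0.733,13.981) [heading=87, draw]
RT 15: heading 87 -> 72
RT 90: heading 72 -> 342
PU: pen up
FD 3: (0.733,13.981) -> (3.586,13.054) [heading=342, move]
LT 30: heading 342 -> 12
FD 5: (3.586,13.054) -> (8.477,14.093) [heading=12, move]
Final: pos=(8.477,14.093), heading=12, 2 segment(s) drawn

Segment lengths:
  seg 1: (0,0) -> (0.105,1.997), length = 2
  seg 2: (0.105,1.997) -> (0.733,13.981), length = 12
Total = 14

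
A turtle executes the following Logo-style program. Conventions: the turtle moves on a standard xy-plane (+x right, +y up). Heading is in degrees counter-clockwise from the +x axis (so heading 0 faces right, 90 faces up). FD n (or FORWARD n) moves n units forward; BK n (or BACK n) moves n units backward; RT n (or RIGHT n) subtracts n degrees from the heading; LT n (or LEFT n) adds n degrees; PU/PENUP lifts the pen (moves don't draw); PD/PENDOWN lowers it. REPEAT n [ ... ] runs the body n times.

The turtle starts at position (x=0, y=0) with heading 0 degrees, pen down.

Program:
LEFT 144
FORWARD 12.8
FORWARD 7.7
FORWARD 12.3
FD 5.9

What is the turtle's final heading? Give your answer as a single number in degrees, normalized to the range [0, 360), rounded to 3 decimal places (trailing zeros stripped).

Answer: 144

Derivation:
Executing turtle program step by step:
Start: pos=(0,0), heading=0, pen down
LT 144: heading 0 -> 144
FD 12.8: (0,0) -> (-10.355,7.524) [heading=144, draw]
FD 7.7: (-10.355,7.524) -> (-16.585,12.05) [heading=144, draw]
FD 12.3: (-16.585,12.05) -> (-26.536,19.279) [heading=144, draw]
FD 5.9: (-26.536,19.279) -> (-31.309,22.747) [heading=144, draw]
Final: pos=(-31.309,22.747), heading=144, 4 segment(s) drawn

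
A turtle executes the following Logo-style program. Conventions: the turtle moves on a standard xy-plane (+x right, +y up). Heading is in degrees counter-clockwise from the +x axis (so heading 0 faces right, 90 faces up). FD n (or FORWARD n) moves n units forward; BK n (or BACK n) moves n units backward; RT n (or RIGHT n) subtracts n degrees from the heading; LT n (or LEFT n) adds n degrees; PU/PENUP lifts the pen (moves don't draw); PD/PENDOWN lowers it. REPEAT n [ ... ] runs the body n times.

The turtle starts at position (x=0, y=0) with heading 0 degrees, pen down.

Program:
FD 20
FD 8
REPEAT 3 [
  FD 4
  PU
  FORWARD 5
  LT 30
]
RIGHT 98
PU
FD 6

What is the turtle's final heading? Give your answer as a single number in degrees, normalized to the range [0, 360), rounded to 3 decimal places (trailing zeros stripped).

Executing turtle program step by step:
Start: pos=(0,0), heading=0, pen down
FD 20: (0,0) -> (20,0) [heading=0, draw]
FD 8: (20,0) -> (28,0) [heading=0, draw]
REPEAT 3 [
  -- iteration 1/3 --
  FD 4: (28,0) -> (32,0) [heading=0, draw]
  PU: pen up
  FD 5: (32,0) -> (37,0) [heading=0, move]
  LT 30: heading 0 -> 30
  -- iteration 2/3 --
  FD 4: (37,0) -> (40.464,2) [heading=30, move]
  PU: pen up
  FD 5: (40.464,2) -> (44.794,4.5) [heading=30, move]
  LT 30: heading 30 -> 60
  -- iteration 3/3 --
  FD 4: (44.794,4.5) -> (46.794,7.964) [heading=60, move]
  PU: pen up
  FD 5: (46.794,7.964) -> (49.294,12.294) [heading=60, move]
  LT 30: heading 60 -> 90
]
RT 98: heading 90 -> 352
PU: pen up
FD 6: (49.294,12.294) -> (55.236,11.459) [heading=352, move]
Final: pos=(55.236,11.459), heading=352, 3 segment(s) drawn

Answer: 352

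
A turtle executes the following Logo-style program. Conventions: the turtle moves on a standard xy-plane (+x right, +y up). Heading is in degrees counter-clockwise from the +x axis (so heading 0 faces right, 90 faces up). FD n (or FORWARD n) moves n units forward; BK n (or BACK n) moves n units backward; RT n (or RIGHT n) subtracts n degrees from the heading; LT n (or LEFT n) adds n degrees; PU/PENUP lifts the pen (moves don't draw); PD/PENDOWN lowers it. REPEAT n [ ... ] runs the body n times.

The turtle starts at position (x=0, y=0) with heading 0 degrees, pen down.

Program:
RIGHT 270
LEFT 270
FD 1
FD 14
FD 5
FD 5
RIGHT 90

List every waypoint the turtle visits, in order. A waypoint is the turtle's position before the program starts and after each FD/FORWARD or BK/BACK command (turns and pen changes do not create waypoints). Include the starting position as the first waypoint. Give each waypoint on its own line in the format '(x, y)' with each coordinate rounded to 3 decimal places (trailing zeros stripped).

Answer: (0, 0)
(1, 0)
(15, 0)
(20, 0)
(25, 0)

Derivation:
Executing turtle program step by step:
Start: pos=(0,0), heading=0, pen down
RT 270: heading 0 -> 90
LT 270: heading 90 -> 0
FD 1: (0,0) -> (1,0) [heading=0, draw]
FD 14: (1,0) -> (15,0) [heading=0, draw]
FD 5: (15,0) -> (20,0) [heading=0, draw]
FD 5: (20,0) -> (25,0) [heading=0, draw]
RT 90: heading 0 -> 270
Final: pos=(25,0), heading=270, 4 segment(s) drawn
Waypoints (5 total):
(0, 0)
(1, 0)
(15, 0)
(20, 0)
(25, 0)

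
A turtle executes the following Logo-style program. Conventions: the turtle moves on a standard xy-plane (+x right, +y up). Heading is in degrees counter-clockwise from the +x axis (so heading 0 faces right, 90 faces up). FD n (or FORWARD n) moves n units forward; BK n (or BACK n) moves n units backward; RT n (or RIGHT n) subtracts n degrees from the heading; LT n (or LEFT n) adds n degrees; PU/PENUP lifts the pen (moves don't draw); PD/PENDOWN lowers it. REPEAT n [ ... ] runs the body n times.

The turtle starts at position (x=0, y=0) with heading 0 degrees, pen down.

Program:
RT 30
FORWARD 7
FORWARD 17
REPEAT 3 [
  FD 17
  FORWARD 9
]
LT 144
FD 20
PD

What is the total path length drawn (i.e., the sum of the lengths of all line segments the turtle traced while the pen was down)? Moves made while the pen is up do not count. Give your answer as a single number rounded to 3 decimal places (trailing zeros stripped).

Executing turtle program step by step:
Start: pos=(0,0), heading=0, pen down
RT 30: heading 0 -> 330
FD 7: (0,0) -> (6.062,-3.5) [heading=330, draw]
FD 17: (6.062,-3.5) -> (20.785,-12) [heading=330, draw]
REPEAT 3 [
  -- iteration 1/3 --
  FD 17: (20.785,-12) -> (35.507,-20.5) [heading=330, draw]
  FD 9: (35.507,-20.5) -> (43.301,-25) [heading=330, draw]
  -- iteration 2/3 --
  FD 17: (43.301,-25) -> (58.024,-33.5) [heading=330, draw]
  FD 9: (58.024,-33.5) -> (65.818,-38) [heading=330, draw]
  -- iteration 3/3 --
  FD 17: (65.818,-38) -> (80.54,-46.5) [heading=330, draw]
  FD 9: (80.54,-46.5) -> (88.335,-51) [heading=330, draw]
]
LT 144: heading 330 -> 114
FD 20: (88.335,-51) -> (80.2,-32.729) [heading=114, draw]
PD: pen down
Final: pos=(80.2,-32.729), heading=114, 9 segment(s) drawn

Segment lengths:
  seg 1: (0,0) -> (6.062,-3.5), length = 7
  seg 2: (6.062,-3.5) -> (20.785,-12), length = 17
  seg 3: (20.785,-12) -> (35.507,-20.5), length = 17
  seg 4: (35.507,-20.5) -> (43.301,-25), length = 9
  seg 5: (43.301,-25) -> (58.024,-33.5), length = 17
  seg 6: (58.024,-33.5) -> (65.818,-38), length = 9
  seg 7: (65.818,-38) -> (80.54,-46.5), length = 17
  seg 8: (80.54,-46.5) -> (88.335,-51), length = 9
  seg 9: (88.335,-51) -> (80.2,-32.729), length = 20
Total = 122

Answer: 122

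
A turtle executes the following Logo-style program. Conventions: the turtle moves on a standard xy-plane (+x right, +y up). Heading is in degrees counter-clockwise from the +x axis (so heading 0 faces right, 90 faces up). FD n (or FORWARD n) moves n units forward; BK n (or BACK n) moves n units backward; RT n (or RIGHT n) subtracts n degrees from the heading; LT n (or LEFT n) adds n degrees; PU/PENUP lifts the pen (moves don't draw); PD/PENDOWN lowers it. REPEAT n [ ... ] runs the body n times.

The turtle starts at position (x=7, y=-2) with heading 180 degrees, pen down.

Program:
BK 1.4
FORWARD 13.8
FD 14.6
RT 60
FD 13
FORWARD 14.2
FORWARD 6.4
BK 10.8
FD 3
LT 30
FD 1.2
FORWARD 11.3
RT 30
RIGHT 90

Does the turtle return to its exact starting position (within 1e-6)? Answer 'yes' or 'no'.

Executing turtle program step by step:
Start: pos=(7,-2), heading=180, pen down
BK 1.4: (7,-2) -> (8.4,-2) [heading=180, draw]
FD 13.8: (8.4,-2) -> (-5.4,-2) [heading=180, draw]
FD 14.6: (-5.4,-2) -> (-20,-2) [heading=180, draw]
RT 60: heading 180 -> 120
FD 13: (-20,-2) -> (-26.5,9.258) [heading=120, draw]
FD 14.2: (-26.5,9.258) -> (-33.6,21.556) [heading=120, draw]
FD 6.4: (-33.6,21.556) -> (-36.8,27.098) [heading=120, draw]
BK 10.8: (-36.8,27.098) -> (-31.4,17.745) [heading=120, draw]
FD 3: (-31.4,17.745) -> (-32.9,20.343) [heading=120, draw]
LT 30: heading 120 -> 150
FD 1.2: (-32.9,20.343) -> (-33.939,20.943) [heading=150, draw]
FD 11.3: (-33.939,20.943) -> (-43.725,26.593) [heading=150, draw]
RT 30: heading 150 -> 120
RT 90: heading 120 -> 30
Final: pos=(-43.725,26.593), heading=30, 10 segment(s) drawn

Start position: (7, -2)
Final position: (-43.725, 26.593)
Distance = 58.229; >= 1e-6 -> NOT closed

Answer: no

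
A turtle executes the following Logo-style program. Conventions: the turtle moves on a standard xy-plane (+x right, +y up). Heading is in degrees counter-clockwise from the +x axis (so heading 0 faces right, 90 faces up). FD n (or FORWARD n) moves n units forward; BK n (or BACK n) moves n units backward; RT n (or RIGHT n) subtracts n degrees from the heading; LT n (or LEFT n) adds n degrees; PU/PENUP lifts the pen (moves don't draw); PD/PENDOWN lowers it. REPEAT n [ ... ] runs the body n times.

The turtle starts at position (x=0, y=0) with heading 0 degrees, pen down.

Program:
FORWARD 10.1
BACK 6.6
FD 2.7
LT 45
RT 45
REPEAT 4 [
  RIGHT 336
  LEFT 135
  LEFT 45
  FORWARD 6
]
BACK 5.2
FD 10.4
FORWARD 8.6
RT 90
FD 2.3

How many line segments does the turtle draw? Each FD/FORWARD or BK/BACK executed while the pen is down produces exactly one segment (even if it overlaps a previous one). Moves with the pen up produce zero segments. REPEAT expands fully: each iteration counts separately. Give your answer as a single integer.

Executing turtle program step by step:
Start: pos=(0,0), heading=0, pen down
FD 10.1: (0,0) -> (10.1,0) [heading=0, draw]
BK 6.6: (10.1,0) -> (3.5,0) [heading=0, draw]
FD 2.7: (3.5,0) -> (6.2,0) [heading=0, draw]
LT 45: heading 0 -> 45
RT 45: heading 45 -> 0
REPEAT 4 [
  -- iteration 1/4 --
  RT 336: heading 0 -> 24
  LT 135: heading 24 -> 159
  LT 45: heading 159 -> 204
  FD 6: (6.2,0) -> (0.719,-2.44) [heading=204, draw]
  -- iteration 2/4 --
  RT 336: heading 204 -> 228
  LT 135: heading 228 -> 3
  LT 45: heading 3 -> 48
  FD 6: (0.719,-2.44) -> (4.734,2.018) [heading=48, draw]
  -- iteration 3/4 --
  RT 336: heading 48 -> 72
  LT 135: heading 72 -> 207
  LT 45: heading 207 -> 252
  FD 6: (4.734,2.018) -> (2.879,-3.688) [heading=252, draw]
  -- iteration 4/4 --
  RT 336: heading 252 -> 276
  LT 135: heading 276 -> 51
  LT 45: heading 51 -> 96
  FD 6: (2.879,-3.688) -> (2.252,2.279) [heading=96, draw]
]
BK 5.2: (2.252,2.279) -> (2.796,-2.892) [heading=96, draw]
FD 10.4: (2.796,-2.892) -> (1.709,7.451) [heading=96, draw]
FD 8.6: (1.709,7.451) -> (0.81,16.004) [heading=96, draw]
RT 90: heading 96 -> 6
FD 2.3: (0.81,16.004) -> (3.097,16.244) [heading=6, draw]
Final: pos=(3.097,16.244), heading=6, 11 segment(s) drawn
Segments drawn: 11

Answer: 11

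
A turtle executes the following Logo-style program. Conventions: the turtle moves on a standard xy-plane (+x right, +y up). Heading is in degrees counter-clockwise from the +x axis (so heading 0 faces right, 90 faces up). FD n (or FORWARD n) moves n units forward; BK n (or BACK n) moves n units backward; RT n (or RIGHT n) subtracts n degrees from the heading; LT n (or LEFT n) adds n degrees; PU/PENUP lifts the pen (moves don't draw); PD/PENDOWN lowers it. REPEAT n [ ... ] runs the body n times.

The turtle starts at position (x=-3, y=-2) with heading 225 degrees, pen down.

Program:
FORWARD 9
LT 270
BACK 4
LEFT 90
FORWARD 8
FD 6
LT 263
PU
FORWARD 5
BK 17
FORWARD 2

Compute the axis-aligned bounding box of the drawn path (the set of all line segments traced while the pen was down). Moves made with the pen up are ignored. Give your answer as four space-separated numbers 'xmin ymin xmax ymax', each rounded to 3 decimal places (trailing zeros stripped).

Answer: -16.435 -21.092 -3 -2

Derivation:
Executing turtle program step by step:
Start: pos=(-3,-2), heading=225, pen down
FD 9: (-3,-2) -> (-9.364,-8.364) [heading=225, draw]
LT 270: heading 225 -> 135
BK 4: (-9.364,-8.364) -> (-6.536,-11.192) [heading=135, draw]
LT 90: heading 135 -> 225
FD 8: (-6.536,-11.192) -> (-12.192,-16.849) [heading=225, draw]
FD 6: (-12.192,-16.849) -> (-16.435,-21.092) [heading=225, draw]
LT 263: heading 225 -> 128
PU: pen up
FD 5: (-16.435,-21.092) -> (-19.513,-17.152) [heading=128, move]
BK 17: (-19.513,-17.152) -> (-9.047,-30.548) [heading=128, move]
FD 2: (-9.047,-30.548) -> (-10.278,-28.972) [heading=128, move]
Final: pos=(-10.278,-28.972), heading=128, 4 segment(s) drawn

Segment endpoints: x in {-16.435, -12.192, -9.364, -6.536, -3}, y in {-21.092, -16.849, -11.192, -8.364, -2}
xmin=-16.435, ymin=-21.092, xmax=-3, ymax=-2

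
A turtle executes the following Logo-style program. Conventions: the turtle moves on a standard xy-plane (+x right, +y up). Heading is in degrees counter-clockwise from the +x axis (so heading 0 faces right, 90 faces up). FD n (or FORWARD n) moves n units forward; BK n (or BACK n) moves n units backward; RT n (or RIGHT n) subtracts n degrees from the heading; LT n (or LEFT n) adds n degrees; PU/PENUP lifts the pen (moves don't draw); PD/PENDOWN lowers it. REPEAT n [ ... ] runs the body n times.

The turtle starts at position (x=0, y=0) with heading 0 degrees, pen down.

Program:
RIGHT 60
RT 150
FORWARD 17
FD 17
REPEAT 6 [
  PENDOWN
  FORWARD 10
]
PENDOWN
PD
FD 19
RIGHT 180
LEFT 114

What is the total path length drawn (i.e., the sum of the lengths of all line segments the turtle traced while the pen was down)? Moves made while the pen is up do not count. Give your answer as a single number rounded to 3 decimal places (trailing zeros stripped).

Answer: 113

Derivation:
Executing turtle program step by step:
Start: pos=(0,0), heading=0, pen down
RT 60: heading 0 -> 300
RT 150: heading 300 -> 150
FD 17: (0,0) -> (-14.722,8.5) [heading=150, draw]
FD 17: (-14.722,8.5) -> (-29.445,17) [heading=150, draw]
REPEAT 6 [
  -- iteration 1/6 --
  PD: pen down
  FD 10: (-29.445,17) -> (-38.105,22) [heading=150, draw]
  -- iteration 2/6 --
  PD: pen down
  FD 10: (-38.105,22) -> (-46.765,27) [heading=150, draw]
  -- iteration 3/6 --
  PD: pen down
  FD 10: (-46.765,27) -> (-55.426,32) [heading=150, draw]
  -- iteration 4/6 --
  PD: pen down
  FD 10: (-55.426,32) -> (-64.086,37) [heading=150, draw]
  -- iteration 5/6 --
  PD: pen down
  FD 10: (-64.086,37) -> (-72.746,42) [heading=150, draw]
  -- iteration 6/6 --
  PD: pen down
  FD 10: (-72.746,42) -> (-81.406,47) [heading=150, draw]
]
PD: pen down
PD: pen down
FD 19: (-81.406,47) -> (-97.861,56.5) [heading=150, draw]
RT 180: heading 150 -> 330
LT 114: heading 330 -> 84
Final: pos=(-97.861,56.5), heading=84, 9 segment(s) drawn

Segment lengths:
  seg 1: (0,0) -> (-14.722,8.5), length = 17
  seg 2: (-14.722,8.5) -> (-29.445,17), length = 17
  seg 3: (-29.445,17) -> (-38.105,22), length = 10
  seg 4: (-38.105,22) -> (-46.765,27), length = 10
  seg 5: (-46.765,27) -> (-55.426,32), length = 10
  seg 6: (-55.426,32) -> (-64.086,37), length = 10
  seg 7: (-64.086,37) -> (-72.746,42), length = 10
  seg 8: (-72.746,42) -> (-81.406,47), length = 10
  seg 9: (-81.406,47) -> (-97.861,56.5), length = 19
Total = 113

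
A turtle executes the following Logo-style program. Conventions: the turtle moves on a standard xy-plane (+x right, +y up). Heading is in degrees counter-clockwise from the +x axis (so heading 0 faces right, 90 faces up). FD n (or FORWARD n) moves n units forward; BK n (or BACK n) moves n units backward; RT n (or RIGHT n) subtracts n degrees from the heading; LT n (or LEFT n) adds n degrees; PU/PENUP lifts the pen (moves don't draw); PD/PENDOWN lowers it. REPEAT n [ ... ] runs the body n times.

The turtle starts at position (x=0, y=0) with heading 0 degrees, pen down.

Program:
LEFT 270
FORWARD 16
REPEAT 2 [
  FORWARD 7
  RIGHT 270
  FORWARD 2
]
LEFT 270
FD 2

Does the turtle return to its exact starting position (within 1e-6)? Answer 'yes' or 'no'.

Answer: no

Derivation:
Executing turtle program step by step:
Start: pos=(0,0), heading=0, pen down
LT 270: heading 0 -> 270
FD 16: (0,0) -> (0,-16) [heading=270, draw]
REPEAT 2 [
  -- iteration 1/2 --
  FD 7: (0,-16) -> (0,-23) [heading=270, draw]
  RT 270: heading 270 -> 0
  FD 2: (0,-23) -> (2,-23) [heading=0, draw]
  -- iteration 2/2 --
  FD 7: (2,-23) -> (9,-23) [heading=0, draw]
  RT 270: heading 0 -> 90
  FD 2: (9,-23) -> (9,-21) [heading=90, draw]
]
LT 270: heading 90 -> 0
FD 2: (9,-21) -> (11,-21) [heading=0, draw]
Final: pos=(11,-21), heading=0, 6 segment(s) drawn

Start position: (0, 0)
Final position: (11, -21)
Distance = 23.707; >= 1e-6 -> NOT closed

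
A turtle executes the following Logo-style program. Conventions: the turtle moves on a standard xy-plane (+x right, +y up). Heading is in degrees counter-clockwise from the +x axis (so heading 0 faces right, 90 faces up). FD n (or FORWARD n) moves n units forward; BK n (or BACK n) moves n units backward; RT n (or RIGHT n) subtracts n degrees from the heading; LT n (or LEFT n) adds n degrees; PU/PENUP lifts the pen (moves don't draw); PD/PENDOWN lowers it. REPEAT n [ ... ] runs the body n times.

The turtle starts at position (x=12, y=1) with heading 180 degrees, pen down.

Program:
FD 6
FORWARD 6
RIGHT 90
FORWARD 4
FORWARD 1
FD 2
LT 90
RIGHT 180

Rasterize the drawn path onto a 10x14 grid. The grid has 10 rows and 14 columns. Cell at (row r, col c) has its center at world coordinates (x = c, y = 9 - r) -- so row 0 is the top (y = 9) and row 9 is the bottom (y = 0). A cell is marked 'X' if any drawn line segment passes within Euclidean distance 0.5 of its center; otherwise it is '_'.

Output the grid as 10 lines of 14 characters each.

Segment 0: (12,1) -> (6,1)
Segment 1: (6,1) -> (0,1)
Segment 2: (0,1) -> (0,5)
Segment 3: (0,5) -> (0,6)
Segment 4: (0,6) -> (0,8)

Answer: ______________
X_____________
X_____________
X_____________
X_____________
X_____________
X_____________
X_____________
XXXXXXXXXXXXX_
______________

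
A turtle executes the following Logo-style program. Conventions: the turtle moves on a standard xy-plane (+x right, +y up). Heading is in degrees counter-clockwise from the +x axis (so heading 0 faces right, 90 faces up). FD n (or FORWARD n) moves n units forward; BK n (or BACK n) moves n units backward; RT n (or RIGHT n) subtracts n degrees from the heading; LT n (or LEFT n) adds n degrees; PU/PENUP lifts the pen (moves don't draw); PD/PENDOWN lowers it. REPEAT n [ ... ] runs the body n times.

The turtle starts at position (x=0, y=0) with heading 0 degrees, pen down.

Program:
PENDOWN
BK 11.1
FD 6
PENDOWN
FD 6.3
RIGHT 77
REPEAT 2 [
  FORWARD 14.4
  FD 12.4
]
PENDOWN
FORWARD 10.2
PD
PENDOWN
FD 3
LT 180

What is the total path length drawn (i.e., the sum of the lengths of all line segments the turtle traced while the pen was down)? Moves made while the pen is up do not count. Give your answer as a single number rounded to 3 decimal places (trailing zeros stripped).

Executing turtle program step by step:
Start: pos=(0,0), heading=0, pen down
PD: pen down
BK 11.1: (0,0) -> (-11.1,0) [heading=0, draw]
FD 6: (-11.1,0) -> (-5.1,0) [heading=0, draw]
PD: pen down
FD 6.3: (-5.1,0) -> (1.2,0) [heading=0, draw]
RT 77: heading 0 -> 283
REPEAT 2 [
  -- iteration 1/2 --
  FD 14.4: (1.2,0) -> (4.439,-14.031) [heading=283, draw]
  FD 12.4: (4.439,-14.031) -> (7.229,-26.113) [heading=283, draw]
  -- iteration 2/2 --
  FD 14.4: (7.229,-26.113) -> (10.468,-40.144) [heading=283, draw]
  FD 12.4: (10.468,-40.144) -> (13.257,-52.226) [heading=283, draw]
]
PD: pen down
FD 10.2: (13.257,-52.226) -> (15.552,-62.165) [heading=283, draw]
PD: pen down
PD: pen down
FD 3: (15.552,-62.165) -> (16.227,-65.088) [heading=283, draw]
LT 180: heading 283 -> 103
Final: pos=(16.227,-65.088), heading=103, 9 segment(s) drawn

Segment lengths:
  seg 1: (0,0) -> (-11.1,0), length = 11.1
  seg 2: (-11.1,0) -> (-5.1,0), length = 6
  seg 3: (-5.1,0) -> (1.2,0), length = 6.3
  seg 4: (1.2,0) -> (4.439,-14.031), length = 14.4
  seg 5: (4.439,-14.031) -> (7.229,-26.113), length = 12.4
  seg 6: (7.229,-26.113) -> (10.468,-40.144), length = 14.4
  seg 7: (10.468,-40.144) -> (13.257,-52.226), length = 12.4
  seg 8: (13.257,-52.226) -> (15.552,-62.165), length = 10.2
  seg 9: (15.552,-62.165) -> (16.227,-65.088), length = 3
Total = 90.2

Answer: 90.2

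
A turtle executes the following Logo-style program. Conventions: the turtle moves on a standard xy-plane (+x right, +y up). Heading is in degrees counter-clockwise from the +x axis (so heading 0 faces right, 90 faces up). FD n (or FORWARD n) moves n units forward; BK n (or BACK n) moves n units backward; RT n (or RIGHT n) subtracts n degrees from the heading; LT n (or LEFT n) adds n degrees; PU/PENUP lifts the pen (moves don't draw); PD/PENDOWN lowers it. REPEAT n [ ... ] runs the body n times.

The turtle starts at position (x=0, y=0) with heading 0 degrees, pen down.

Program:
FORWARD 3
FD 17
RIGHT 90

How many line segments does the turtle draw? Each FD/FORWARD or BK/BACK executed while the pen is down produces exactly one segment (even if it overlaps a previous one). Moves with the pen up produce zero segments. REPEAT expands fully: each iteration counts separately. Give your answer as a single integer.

Executing turtle program step by step:
Start: pos=(0,0), heading=0, pen down
FD 3: (0,0) -> (3,0) [heading=0, draw]
FD 17: (3,0) -> (20,0) [heading=0, draw]
RT 90: heading 0 -> 270
Final: pos=(20,0), heading=270, 2 segment(s) drawn
Segments drawn: 2

Answer: 2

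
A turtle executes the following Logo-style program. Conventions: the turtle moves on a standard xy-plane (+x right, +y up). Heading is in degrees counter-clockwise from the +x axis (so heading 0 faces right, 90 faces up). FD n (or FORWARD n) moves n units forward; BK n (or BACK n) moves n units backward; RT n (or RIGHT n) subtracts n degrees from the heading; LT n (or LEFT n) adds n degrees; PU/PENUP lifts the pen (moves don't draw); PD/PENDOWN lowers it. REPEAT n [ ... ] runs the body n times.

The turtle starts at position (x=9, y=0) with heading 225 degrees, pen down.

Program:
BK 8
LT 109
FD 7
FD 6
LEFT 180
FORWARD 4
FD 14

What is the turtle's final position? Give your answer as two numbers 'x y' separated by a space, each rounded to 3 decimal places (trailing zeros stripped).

Executing turtle program step by step:
Start: pos=(9,0), heading=225, pen down
BK 8: (9,0) -> (14.657,5.657) [heading=225, draw]
LT 109: heading 225 -> 334
FD 7: (14.657,5.657) -> (20.948,2.588) [heading=334, draw]
FD 6: (20.948,2.588) -> (26.341,-0.042) [heading=334, draw]
LT 180: heading 334 -> 154
FD 4: (26.341,-0.042) -> (22.746,1.712) [heading=154, draw]
FD 14: (22.746,1.712) -> (10.163,7.849) [heading=154, draw]
Final: pos=(10.163,7.849), heading=154, 5 segment(s) drawn

Answer: 10.163 7.849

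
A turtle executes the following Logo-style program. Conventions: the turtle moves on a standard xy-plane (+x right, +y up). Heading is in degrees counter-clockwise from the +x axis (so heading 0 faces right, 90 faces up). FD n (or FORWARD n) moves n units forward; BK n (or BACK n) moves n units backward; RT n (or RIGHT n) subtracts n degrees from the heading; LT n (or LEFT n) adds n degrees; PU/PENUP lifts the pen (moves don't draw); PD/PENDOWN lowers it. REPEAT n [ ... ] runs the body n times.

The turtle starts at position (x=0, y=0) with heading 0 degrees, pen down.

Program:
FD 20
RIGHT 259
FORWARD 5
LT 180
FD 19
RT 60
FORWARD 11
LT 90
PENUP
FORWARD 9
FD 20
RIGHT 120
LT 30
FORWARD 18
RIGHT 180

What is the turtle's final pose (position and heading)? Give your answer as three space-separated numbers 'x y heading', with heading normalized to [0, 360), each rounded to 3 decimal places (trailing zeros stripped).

Executing turtle program step by step:
Start: pos=(0,0), heading=0, pen down
FD 20: (0,0) -> (20,0) [heading=0, draw]
RT 259: heading 0 -> 101
FD 5: (20,0) -> (19.046,4.908) [heading=101, draw]
LT 180: heading 101 -> 281
FD 19: (19.046,4.908) -> (22.671,-13.743) [heading=281, draw]
RT 60: heading 281 -> 221
FD 11: (22.671,-13.743) -> (14.37,-20.959) [heading=221, draw]
LT 90: heading 221 -> 311
PU: pen up
FD 9: (14.37,-20.959) -> (20.274,-27.752) [heading=311, move]
FD 20: (20.274,-27.752) -> (33.395,-42.846) [heading=311, move]
RT 120: heading 311 -> 191
LT 30: heading 191 -> 221
FD 18: (33.395,-42.846) -> (19.81,-54.655) [heading=221, move]
RT 180: heading 221 -> 41
Final: pos=(19.81,-54.655), heading=41, 4 segment(s) drawn

Answer: 19.81 -54.655 41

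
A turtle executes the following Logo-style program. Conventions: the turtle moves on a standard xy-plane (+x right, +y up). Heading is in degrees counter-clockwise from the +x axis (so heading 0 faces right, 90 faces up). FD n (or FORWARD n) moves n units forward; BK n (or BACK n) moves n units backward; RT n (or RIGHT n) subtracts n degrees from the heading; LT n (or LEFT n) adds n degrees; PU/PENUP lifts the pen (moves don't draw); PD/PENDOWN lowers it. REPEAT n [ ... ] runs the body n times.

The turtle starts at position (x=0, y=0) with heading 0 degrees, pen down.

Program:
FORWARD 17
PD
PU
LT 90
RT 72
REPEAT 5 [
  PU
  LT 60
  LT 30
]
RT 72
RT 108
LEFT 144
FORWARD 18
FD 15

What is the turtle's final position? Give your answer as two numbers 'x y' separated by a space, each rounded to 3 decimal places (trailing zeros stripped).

Answer: 27.198 31.385

Derivation:
Executing turtle program step by step:
Start: pos=(0,0), heading=0, pen down
FD 17: (0,0) -> (17,0) [heading=0, draw]
PD: pen down
PU: pen up
LT 90: heading 0 -> 90
RT 72: heading 90 -> 18
REPEAT 5 [
  -- iteration 1/5 --
  PU: pen up
  LT 60: heading 18 -> 78
  LT 30: heading 78 -> 108
  -- iteration 2/5 --
  PU: pen up
  LT 60: heading 108 -> 168
  LT 30: heading 168 -> 198
  -- iteration 3/5 --
  PU: pen up
  LT 60: heading 198 -> 258
  LT 30: heading 258 -> 288
  -- iteration 4/5 --
  PU: pen up
  LT 60: heading 288 -> 348
  LT 30: heading 348 -> 18
  -- iteration 5/5 --
  PU: pen up
  LT 60: heading 18 -> 78
  LT 30: heading 78 -> 108
]
RT 72: heading 108 -> 36
RT 108: heading 36 -> 288
LT 144: heading 288 -> 72
FD 18: (17,0) -> (22.562,17.119) [heading=72, move]
FD 15: (22.562,17.119) -> (27.198,31.385) [heading=72, move]
Final: pos=(27.198,31.385), heading=72, 1 segment(s) drawn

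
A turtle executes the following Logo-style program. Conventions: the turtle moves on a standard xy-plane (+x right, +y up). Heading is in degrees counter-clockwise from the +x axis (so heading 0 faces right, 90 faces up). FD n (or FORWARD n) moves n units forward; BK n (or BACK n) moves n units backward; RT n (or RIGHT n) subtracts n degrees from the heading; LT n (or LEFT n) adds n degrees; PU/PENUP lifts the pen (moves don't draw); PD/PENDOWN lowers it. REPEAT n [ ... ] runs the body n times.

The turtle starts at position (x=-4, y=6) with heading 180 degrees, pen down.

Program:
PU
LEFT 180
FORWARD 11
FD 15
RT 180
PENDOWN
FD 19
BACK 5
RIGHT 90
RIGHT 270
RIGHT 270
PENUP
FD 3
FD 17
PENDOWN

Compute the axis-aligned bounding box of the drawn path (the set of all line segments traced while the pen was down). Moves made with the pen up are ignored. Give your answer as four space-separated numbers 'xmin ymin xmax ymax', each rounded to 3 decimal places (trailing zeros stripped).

Executing turtle program step by step:
Start: pos=(-4,6), heading=180, pen down
PU: pen up
LT 180: heading 180 -> 0
FD 11: (-4,6) -> (7,6) [heading=0, move]
FD 15: (7,6) -> (22,6) [heading=0, move]
RT 180: heading 0 -> 180
PD: pen down
FD 19: (22,6) -> (3,6) [heading=180, draw]
BK 5: (3,6) -> (8,6) [heading=180, draw]
RT 90: heading 180 -> 90
RT 270: heading 90 -> 180
RT 270: heading 180 -> 270
PU: pen up
FD 3: (8,6) -> (8,3) [heading=270, move]
FD 17: (8,3) -> (8,-14) [heading=270, move]
PD: pen down
Final: pos=(8,-14), heading=270, 2 segment(s) drawn

Segment endpoints: x in {3, 8, 22}, y in {6, 6, 6}
xmin=3, ymin=6, xmax=22, ymax=6

Answer: 3 6 22 6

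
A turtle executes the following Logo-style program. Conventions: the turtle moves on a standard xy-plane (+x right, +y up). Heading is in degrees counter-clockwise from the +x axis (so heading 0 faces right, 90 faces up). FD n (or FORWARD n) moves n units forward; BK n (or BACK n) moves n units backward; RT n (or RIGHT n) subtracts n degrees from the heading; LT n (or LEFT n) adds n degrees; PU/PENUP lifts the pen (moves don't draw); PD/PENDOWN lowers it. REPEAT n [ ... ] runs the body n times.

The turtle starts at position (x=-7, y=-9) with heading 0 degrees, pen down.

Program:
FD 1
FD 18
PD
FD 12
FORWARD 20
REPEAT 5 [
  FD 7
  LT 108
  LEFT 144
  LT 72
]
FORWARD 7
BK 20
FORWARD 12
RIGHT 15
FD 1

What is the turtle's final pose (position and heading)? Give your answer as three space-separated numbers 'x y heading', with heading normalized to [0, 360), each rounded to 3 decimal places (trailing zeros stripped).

Answer: 51.034 -30.285 165

Derivation:
Executing turtle program step by step:
Start: pos=(-7,-9), heading=0, pen down
FD 1: (-7,-9) -> (-6,-9) [heading=0, draw]
FD 18: (-6,-9) -> (12,-9) [heading=0, draw]
PD: pen down
FD 12: (12,-9) -> (24,-9) [heading=0, draw]
FD 20: (24,-9) -> (44,-9) [heading=0, draw]
REPEAT 5 [
  -- iteration 1/5 --
  FD 7: (44,-9) -> (51,-9) [heading=0, draw]
  LT 108: heading 0 -> 108
  LT 144: heading 108 -> 252
  LT 72: heading 252 -> 324
  -- iteration 2/5 --
  FD 7: (51,-9) -> (56.663,-13.114) [heading=324, draw]
  LT 108: heading 324 -> 72
  LT 144: heading 72 -> 216
  LT 72: heading 216 -> 288
  -- iteration 3/5 --
  FD 7: (56.663,-13.114) -> (58.826,-19.772) [heading=288, draw]
  LT 108: heading 288 -> 36
  LT 144: heading 36 -> 180
  LT 72: heading 180 -> 252
  -- iteration 4/5 --
  FD 7: (58.826,-19.772) -> (56.663,-26.429) [heading=252, draw]
  LT 108: heading 252 -> 0
  LT 144: heading 0 -> 144
  LT 72: heading 144 -> 216
  -- iteration 5/5 --
  FD 7: (56.663,-26.429) -> (51,-30.544) [heading=216, draw]
  LT 108: heading 216 -> 324
  LT 144: heading 324 -> 108
  LT 72: heading 108 -> 180
]
FD 7: (51,-30.544) -> (44,-30.544) [heading=180, draw]
BK 20: (44,-30.544) -> (64,-30.544) [heading=180, draw]
FD 12: (64,-30.544) -> (52,-30.544) [heading=180, draw]
RT 15: heading 180 -> 165
FD 1: (52,-30.544) -> (51.034,-30.285) [heading=165, draw]
Final: pos=(51.034,-30.285), heading=165, 13 segment(s) drawn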